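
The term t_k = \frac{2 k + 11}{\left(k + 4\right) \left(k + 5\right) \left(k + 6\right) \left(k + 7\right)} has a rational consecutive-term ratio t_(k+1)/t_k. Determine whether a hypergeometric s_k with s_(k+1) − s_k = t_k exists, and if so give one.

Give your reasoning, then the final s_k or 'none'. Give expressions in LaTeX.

s_k = \frac{k \left(k + 10\right)}{24 \left(k^{2} + 10 k + 24\right)}

r(k) = (k + 4)*(2*k + 13)/((k + 8)*(2*k + 11)) after simplifying.
So A=k + 4 and B=k + 8, with C=k + 11/2.
Solve (k + 4)·f(k+1) − (k + 7)·f(k) = k + 11/2.
Bound: deg f ≤ 3.
Coefficient equations give f(k) = k*(k + 5)*(k + 10)/48.
So s_k = (B(k−1)f/C)·t_k = (k*(k + 5)*(k + 7)*(k + 10)/(24*(2*k + 11)))·t_k = k*(k + 10)/(24*(k**2 + 10*k + 24)).
Δs = (2*k + 11)/(k**4 + 22*k**3 + 179*k**2 + 638*k + 840), as required.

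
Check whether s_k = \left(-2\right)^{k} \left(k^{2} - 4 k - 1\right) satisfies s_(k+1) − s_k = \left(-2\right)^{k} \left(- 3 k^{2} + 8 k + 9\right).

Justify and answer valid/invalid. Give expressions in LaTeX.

s_(k+1) = (-2)**(k + 1)*(k**2 - 2*k - 4)
s_(k+1) − s_k = (-2)**k*(-3*k**2 + 8*k + 9)
(s_(k+1) − s_k) − t_k = 0

Valid: the claim telescopes to t_k.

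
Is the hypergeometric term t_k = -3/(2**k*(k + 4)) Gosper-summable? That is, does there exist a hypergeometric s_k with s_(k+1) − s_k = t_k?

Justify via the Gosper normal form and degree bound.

Step 1: r(k) = (k + 4)/(2*(k + 5)).
Gosper form: A/B · C(k+1)/C(k) with A=k/2 + 2, B=k + 5, C=1.
Need (k/2 + 2)·f(k+1) − (k + 4)·f(k) = 1.
Degrees (1,1,0) ⇒ d ≤ -1.
deg f ≤ -1 is impossible — no certificate.

No — negative degree bound, so no certificate f.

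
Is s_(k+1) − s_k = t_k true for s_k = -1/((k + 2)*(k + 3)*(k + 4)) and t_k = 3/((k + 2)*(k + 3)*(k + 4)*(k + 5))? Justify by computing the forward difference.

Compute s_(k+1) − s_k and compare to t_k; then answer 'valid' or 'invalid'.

s_(k+1) = -1/((k + 3)*(k + 4)*(k + 5))
s_(k+1) − s_k = 3/((k + 2)*(k + 3)*(k + 4)*(k + 5))
(s_(k+1) − s_k) − t_k = 0

valid (s_(k+1) − s_k reduces to t_k)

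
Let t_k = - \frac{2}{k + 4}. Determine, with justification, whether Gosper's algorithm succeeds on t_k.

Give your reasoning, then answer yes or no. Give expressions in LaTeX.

Step 1: r(k) = (k + 4)/(k + 5).
A = k + 4, B = k + 5, C = 1.
f must satisfy (k + 4)·f(k+1) − (k + 4)·f(k) = 1.
From deg A=1, deg B=1, deg C=0: d=0.
Write f(k) = c0. Then LHS − RHS = -1, requiring -1 = 0: contradictory. No certificate.

No — key equation has no polynomial f.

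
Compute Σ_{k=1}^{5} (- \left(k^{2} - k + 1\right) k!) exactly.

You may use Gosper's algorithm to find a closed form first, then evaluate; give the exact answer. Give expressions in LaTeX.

Σ = -2881

Step 1: r(k) = -(k + 1)*(k - (k + 1)**2)/(k**2 - k + 1).
So A=k + 1 and B=1, with C=k**2 - k + 1.
Need (k + 1)·f(k+1) − (1)·f(k) = k**2 - k + 1.
Bound: deg f ≤ 1.
Solve for f: f(k) = k - 2 (degree 1 ≤ 1).
Then R = B(k−1)f/C = (k - 2)/(k**2 - k + 1), so s_k = R(k)·t_k = -(k - 2)*factorial(k).
Δs = -(k**2 - k + 1)*factorial(k), as required.
Sum = s_(6) − s_(1); s_(6) = -2880, s_(1) = 1 ⇒ -2881.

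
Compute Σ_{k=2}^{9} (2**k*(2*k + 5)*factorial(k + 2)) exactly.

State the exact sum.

Σ = 490497638304

Compute t_(k+1)/t_k: get 2*(k + 3)*(2*k + 7)/(2*k + 5).
Take A(k)=2*k + 6, B(k)=1, C(k)=k + 5/2.
Key eq: (2*k + 6)·f(k+1) = (1)·f(k) + (k + 5/2).
deg f ≤ 0 (via 1,0,1).
Solving with deg f ≤ 0: f(k) = 1/2.
Then R = B(k−1)f/C = 1/(2*k + 5), so s_k = R(k)·t_k = 2**k*factorial(k + 2).
Check: Δs_k = 2**k*(2*k + 5)*factorial(k + 2). ✓
Sum = s_(10) − s_(2); s_(10) = 490497638400, s_(2) = 96 ⇒ 490497638304.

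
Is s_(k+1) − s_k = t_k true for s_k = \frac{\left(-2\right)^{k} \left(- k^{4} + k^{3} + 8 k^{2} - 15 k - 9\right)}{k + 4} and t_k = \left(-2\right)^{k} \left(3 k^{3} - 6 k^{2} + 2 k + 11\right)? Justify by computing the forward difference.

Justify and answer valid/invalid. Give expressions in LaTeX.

s_(k+1) = (-2)**(k + 1)*(-k**4 - 3*k**3 + 5*k**2 - 16)/(k + 5)
s_(k+1) − s_k = (-2)**k*(3*k**5 + 18*k**4 + k**3 - 65*k**2 + 116*k + 173)/(k**2 + 9*k + 20)
(s_(k+1) − s_k) − t_k = (-2)**k*(-3*k**4 - 7*k**3 + 26*k**2 - 23*k - 47)/(k**2 + 9*k + 20)

Invalid: residual \frac{\left(-2\right)^{k} \left(- 3 k^{4} - 7 k^{3} + 26 k^{2} - 23 k - 47\right)}{k^{2} + 9 k + 20} ≠ 0.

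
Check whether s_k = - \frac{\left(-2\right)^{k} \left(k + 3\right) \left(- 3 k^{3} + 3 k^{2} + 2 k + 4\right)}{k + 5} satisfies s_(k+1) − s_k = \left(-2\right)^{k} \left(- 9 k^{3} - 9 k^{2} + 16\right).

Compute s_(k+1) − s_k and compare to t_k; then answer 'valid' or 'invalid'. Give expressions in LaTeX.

Invalid: residual \frac{\left(-2\right)^{k + 1} \left(- 9 k^{4} - 57 k^{3} - 42 k^{2} + 18 k + 84\right)}{k^{2} + 11 k + 30} ≠ 0.

s_(k+1) = (-2)**(k + 1)*(3*k**4 + 18*k**3 + 25*k**2 - 2*k - 24)/(k + 6)
s_(k+1) − s_k = (-2)**k*(-9*k**5 - 90*k**4 - 255*k**3 - 170*k**2 + 140*k + 312)/(k**2 + 11*k + 30)
(s_(k+1) − s_k) − t_k = (-2)**(k + 1)*(-9*k**4 - 57*k**3 - 42*k**2 + 18*k + 84)/(k**2 + 11*k + 30)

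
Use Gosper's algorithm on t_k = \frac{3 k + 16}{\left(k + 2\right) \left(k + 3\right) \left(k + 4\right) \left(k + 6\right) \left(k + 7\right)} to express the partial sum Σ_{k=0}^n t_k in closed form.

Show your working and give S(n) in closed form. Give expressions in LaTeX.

Compute t_(k+1)/t_k: get (k + 2)*(k + 6)*(3*k + 19)/((k + 5)*(k + 8)*(3*k + 16)).
Normal form (A,B,C) = (k + 2, k + 8, k**2 + 31*k/3 + 80/3).
Key eq: (k + 2)·f(k+1) = (k + 7)·f(k) + (k**2 + 31*k/3 + 80/3).
Degrees (1,1,2) ⇒ d ≤ 5.
Solving with deg f ≤ 5: f(k) = k*(k + 4)*(k + 5)*(k**2 + 11*k + 36)/108.
Get s_k = R·t_k = k*(k**2 + 11*k + 36)/(36*(k**3 + 11*k**2 + 36*k + 36)) with R(k) = B(k−1)f(k)/C(k) = k*(k + 4)*(k + 7)*(k**2 + 11*k + 36)/(36*(3*k + 16)).
Δs = (3*k + 16)/(k**5 + 22*k**4 + 185*k**3 + 740*k**2 + 1404*k + 1008), as required.
Telescope: S(n) = s_(n+1) − s_(0) = (n**3 + 14*n**2 + 61*n + 48)/(36*(n**3 + 14*n**2 + 61*n + 84)) − (0) = (n**3 + 14*n**2 + 61*n + 48)/(36*(n**3 + 14*n**2 + 61*n + 84)).

S(n) = \frac{n^{3} + 14 n^{2} + 61 n + 48}{36 \left(n^{3} + 14 n^{2} + 61 n + 84\right)}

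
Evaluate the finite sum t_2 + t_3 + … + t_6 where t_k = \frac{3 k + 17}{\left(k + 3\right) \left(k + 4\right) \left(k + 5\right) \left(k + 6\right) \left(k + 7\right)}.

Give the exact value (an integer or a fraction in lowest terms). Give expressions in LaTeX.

Σ = 119/34320

Ratio r(k) = (k + 3)*(3*k + 20)/((k + 8)*(3*k + 17)).
So A=k + 3 and B=k + 8, with C=k + 17/3.
Solve (k + 3)·f(k+1) − (k + 7)·f(k) = k + 17/3.
From deg A=1, deg B=1, deg C=1: d=4.
Match coefficients ⇒ f(k) = k*(k + 5)*(k**2 + 13*k + 54)/216.
R(k) = B(k−1)·f(k)/C(k) = k*(k + 5)*(k + 7)*(k**2 + 13*k + 54)/(72*(3*k + 17)); s_k = R·t_k = k*(k**2 + 13*k + 54)/(72*(k**3 + 13*k**2 + 54*k + 72)).
Check: Δs_k = (3*k + 17)/(k**5 + 25*k**4 + 245*k**3 + 1175*k**2 + 2754*k + 2520). ✓
Σ_(k=2)^(6) t_k = s_(7) − s_(2) = 679/51480 − (7/720) = 119/34320.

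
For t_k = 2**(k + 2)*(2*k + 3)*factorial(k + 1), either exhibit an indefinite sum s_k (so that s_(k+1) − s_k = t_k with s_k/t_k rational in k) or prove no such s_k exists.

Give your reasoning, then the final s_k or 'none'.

s_k = 2**(k + 2)*factorial(k + 1)

r(k) = 2*(k + 2)*(2*k + 5)/(2*k + 3) after simplifying.
Take A(k)=2*k + 4, B(k)=1, C(k)=k + 3/2.
f must satisfy (2*k + 4)·f(k+1) − (1)·f(k) = k + 3/2.
Bound: deg f ≤ 0.
Solving with deg f ≤ 0: f(k) = 1/2.
Then R = B(k−1)f/C = 1/(2*k + 3), so s_k = R(k)·t_k = 2**(k + 2)*factorial(k + 1).
Verify: 2**(k + 2)*(2*k + 3)*factorial(k + 1) matches t_k.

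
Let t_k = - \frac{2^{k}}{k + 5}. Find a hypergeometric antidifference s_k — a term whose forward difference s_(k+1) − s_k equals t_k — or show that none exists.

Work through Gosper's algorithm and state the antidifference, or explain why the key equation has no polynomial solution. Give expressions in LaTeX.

no hypergeometric antidifference exists

Compute t_(k+1)/t_k: get 2*(k + 5)/(k + 6).
A = 2*k + 10, B = k + 6, C = 1.
Need (2*k + 10)·f(k+1) − (k + 5)·f(k) = 1.
deg f ≤ -1 (via 1,1,0).
deg f ≤ -1 is impossible — no certificate.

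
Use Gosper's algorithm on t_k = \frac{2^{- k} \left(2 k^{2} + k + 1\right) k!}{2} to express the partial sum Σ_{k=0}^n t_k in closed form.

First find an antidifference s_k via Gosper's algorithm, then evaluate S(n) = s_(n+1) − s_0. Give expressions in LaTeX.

S(n) = 2^{- n - 1} \left(- 2^{n + 1} + 2 n^{2} n! + 5 n n! + 3 n!\right)

The ratio is (k + 1)*(k + 2*(k + 1)**2 + 2)/(2*(2*k**2 + k + 1)).
So A=k/2 + 1/2 and B=1, with C=k**2 + k/2 + 1/2.
Key eq: (k/2 + 1/2)·f(k+1) = (1)·f(k) + (k**2 + k/2 + 1/2).
From deg A=1, deg B=0, deg C=2: d=1.
Solve for f: f(k) = 2*k + 1 (degree 1 ≤ 1).
Then R = B(k−1)f/C = 2*(2*k + 1)/(2*k**2 + k + 1), so s_k = R(k)·t_k = (2*k + 1)*factorial(k)/2**k.
Δs = (2*k**2 + k + 1)*factorial(k)/(2*2**k), as required.
s_(n+1) = 2**(-n - 1)*(2*n + 3)*factorial(n + 1) and s_(0) = 1, so S(n) = 2**(-n - 1)*(-2**(n + 1) + 2*n**2*factorial(n) + 5*n*factorial(n) + 3*factorial(n)).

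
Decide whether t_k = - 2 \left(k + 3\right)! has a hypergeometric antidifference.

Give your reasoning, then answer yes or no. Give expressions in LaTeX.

r(k) = k + 4 after simplifying.
A = k + 4, B = 1, C = 1.
Need (k + 4)·f(k+1) − (1)·f(k) = 1.
Bound: deg f ≤ -1.
Negative degree bound (-1): no f exists, t_k not Gosper-summable.

No — t_k has no hypergeometric antidifference.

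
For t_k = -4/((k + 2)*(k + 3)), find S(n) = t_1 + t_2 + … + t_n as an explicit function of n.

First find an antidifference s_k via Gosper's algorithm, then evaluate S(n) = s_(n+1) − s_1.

r(k) = (k + 2)/(k + 4) after simplifying.
So A=k + 2 and B=k + 4, with C=1.
Key eq: (k + 2)·f(k+1) = (k + 3)·f(k) + (1).
From deg A=1, deg B=1, deg C=0: d=1.
Solve for f: f(k) = k/2 (degree 1 ≤ 1).
Certificate R = B(k−1)f/C = k*(k + 3)/2 gives s_k = -2*k/(k + 2).
Verify: -4/(k**2 + 5*k + 6) matches t_k.
s_(n+1) = 2*(-n - 1)/(n + 3) and s_(1) = -2/3, so S(n) = -4*n/(3*n + 9).

S(n) = -4*n/(3*n + 9)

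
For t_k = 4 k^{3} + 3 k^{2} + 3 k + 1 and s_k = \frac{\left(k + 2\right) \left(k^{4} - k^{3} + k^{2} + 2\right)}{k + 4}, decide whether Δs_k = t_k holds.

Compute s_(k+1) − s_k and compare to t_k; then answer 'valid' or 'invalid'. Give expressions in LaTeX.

s_(k+1) = (k + 3)*((k + 1)**4 - (k + 1)**3 + (k + 1)**2 + 2)/(k + 5)
s_(k+1) − s_k = (4*k**5 + 33*k**4 + 70*k**3 + 60*k**2 + 43*k + 16)/(k**2 + 9*k + 20)
(s_(k+1) − s_k) − t_k = 2*(-3*k**4 - 20*k**3 - 14*k**2 - 13*k - 2)/(k**2 + 9*k + 20)

Invalid: residual \frac{2 \left(- 3 k^{4} - 20 k^{3} - 14 k^{2} - 13 k - 2\right)}{k^{2} + 9 k + 20} ≠ 0.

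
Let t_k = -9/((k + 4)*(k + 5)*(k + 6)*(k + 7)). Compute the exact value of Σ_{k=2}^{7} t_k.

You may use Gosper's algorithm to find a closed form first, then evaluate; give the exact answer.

The ratio is (k + 4)/(k + 8).
Normal form (A,B,C) = (k + 4, k + 8, 1).
Key eq: (k + 4)·f(k+1) = (k + 7)·f(k) + (1).
d = 3 from the (1,1,0) case.
Coefficient equations give f(k) = k*(k**2 + 15*k + 74)/360.
Certificate R = B(k−1)f/C = k*(k + 7)*(k**2 + 15*k + 74)/360 gives s_k = k*(-k**2 - 15*k - 74)/(40*(k + 4)*(k + 5)*(k + 6)).
Check: Δs_k = -9/(k**4 + 22*k**3 + 179*k**2 + 638*k + 840). ✓
Σ_(k=2)^(7) t_k = s_(8) − s_(2) = -43/1820 − (-9/560) = -11/1456.

Σ = -11/1456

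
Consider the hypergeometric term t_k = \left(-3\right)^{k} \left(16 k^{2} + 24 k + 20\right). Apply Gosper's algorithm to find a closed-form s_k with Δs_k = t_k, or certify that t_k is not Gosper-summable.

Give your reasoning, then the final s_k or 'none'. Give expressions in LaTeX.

Compute t_(k+1)/t_k: get 3*(-4*k**2 - 14*k - 15)/(4*k**2 + 6*k + 5).
Factor: A=-3; B=1; C=k**2 + 3*k/2 + 5/4.
Set up (-3)·f(k+1) − (1)·f(k) − (k**2 + 3*k/2 + 5/4) = 0.
Degrees (0,0,2) ⇒ d ≤ 2.
Match coefficients ⇒ f(k) = -(2*k**2 + 1)/8.
Then R = B(k−1)f/C = -(2*k**2 + 1)/(2*(4*k**2 + 6*k + 5)), so s_k = R(k)·t_k = (-3)**k*(-4*k**2 - 2).
Verify: (-3)**k*(16*k**2 + 24*k + 20) matches t_k.

s_k = \left(-3\right)^{k} \left(- 4 k^{2} - 2\right)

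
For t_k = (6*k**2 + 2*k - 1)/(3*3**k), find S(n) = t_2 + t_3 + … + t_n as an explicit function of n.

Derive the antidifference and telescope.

t_(k+1)/t_k = (6*k**2 + 14*k + 7)/(3*(6*k**2 + 2*k - 1)).
Factor: A=1/3; B=1; C=k**2 + k/3 - 1/6.
f must satisfy (1/3)·f(k+1) − (1)·f(k) = k**2 + k/3 - 1/6.
deg f ≤ 2 (via 0,0,2).
Match coefficients ⇒ f(k) = -(3*k**2 + 4*k + 3)/2.
Certificate R = B(k−1)f/C = -3*(3*k**2 + 4*k + 3)/(6*k**2 + 2*k - 1) gives s_k = (-3*k**2 - 4*k - 3)/3**k.
Δs = (6*k**2 + 2*k - 1)/(3*3**k), as required.
Telescope: S(n) = s_(n+1) − s_(2) = 3**(-n - 1)*(-3*n**2 - 10*n - 10) − (-23/9) = 3**(-n - 2)*(23*3**n - 9*n**2 - 30*n - 30).

S(n) = 3**(-n - 2)*(23*3**n - 9*n**2 - 30*n - 30)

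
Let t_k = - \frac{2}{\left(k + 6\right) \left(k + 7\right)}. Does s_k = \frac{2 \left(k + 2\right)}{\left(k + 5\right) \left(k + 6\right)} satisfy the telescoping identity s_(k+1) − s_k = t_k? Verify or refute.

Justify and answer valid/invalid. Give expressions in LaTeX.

Invalid: residual \frac{12}{k^{3} + 18 k^{2} + 107 k + 210} ≠ 0.

s_(k+1) = 2*(k + 3)/((k + 6)*(k + 7))
s_(k+1) − s_k = 2*(1 - k)/(k**3 + 18*k**2 + 107*k + 210)
(s_(k+1) − s_k) − t_k = 12/(k**3 + 18*k**2 + 107*k + 210)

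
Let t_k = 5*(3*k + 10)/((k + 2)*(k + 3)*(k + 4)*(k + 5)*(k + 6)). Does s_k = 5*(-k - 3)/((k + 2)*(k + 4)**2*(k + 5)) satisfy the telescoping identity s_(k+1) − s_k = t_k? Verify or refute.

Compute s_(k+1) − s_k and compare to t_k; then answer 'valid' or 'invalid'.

s_(k+1) = 5*(-k - 4)/((k + 3)*(k + 5)**2*(k + 6))
s_(k+1) − s_k = 5*(-(k + 2)*(k + 4)**3 + (k + 3)**2*(k + 5)*(k + 6))/((k + 2)*(k + 3)*(k + 4)**2*(k + 5)**2*(k + 6))
(s_(k+1) − s_k) − t_k = 5*(-4*k**2 - 31*k - 58)/(k**7 + 29*k**6 + 355*k**5 + 2375*k**4 + 9364*k**3 + 21716*k**2 + 27360*k + 14400)

Invalid: residual 5*(-4*k**2 - 31*k - 58)/(k**7 + 29*k**6 + 355*k**5 + 2375*k**4 + 9364*k**3 + 21716*k**2 + 27360*k + 14400) ≠ 0.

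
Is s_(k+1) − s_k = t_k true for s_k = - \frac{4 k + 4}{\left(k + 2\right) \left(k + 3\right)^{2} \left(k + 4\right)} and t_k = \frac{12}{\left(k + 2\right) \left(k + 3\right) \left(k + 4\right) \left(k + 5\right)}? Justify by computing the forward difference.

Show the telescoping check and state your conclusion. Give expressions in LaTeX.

Invalid: residual \frac{16 \left(- 2 k - 7\right)}{k^{6} + 21 k^{5} + 181 k^{4} + 819 k^{3} + 2050 k^{2} + 2688 k + 1440} ≠ 0.

s_(k+1) = 4*(-k - 2)/((k + 3)*(k + 4)**2*(k + 5))
s_(k+1) − s_k = 4*(3*k**2 + 13*k + 8)/(k**6 + 21*k**5 + 181*k**4 + 819*k**3 + 2050*k**2 + 2688*k + 1440)
(s_(k+1) − s_k) − t_k = 16*(-2*k - 7)/(k**6 + 21*k**5 + 181*k**4 + 819*k**3 + 2050*k**2 + 2688*k + 1440)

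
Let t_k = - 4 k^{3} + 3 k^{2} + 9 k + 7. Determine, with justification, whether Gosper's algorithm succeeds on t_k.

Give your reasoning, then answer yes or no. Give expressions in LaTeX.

Yes. s_k = k \left(- k^{3} + 3 k^{2} + 2 k + 3\right).

The ratio is (4*k**3 + 9*k**2 - 3*k - 15)/(4*k**3 - 3*k**2 - 9*k - 7).
A = 1, B = 1, C = k**3 - 3*k**2/4 - 9*k/4 - 7/4.
Set up (1)·f(k+1) − (1)·f(k) − (k**3 - 3*k**2/4 - 9*k/4 - 7/4) = 0.
Bound: deg f ≤ 4.
Solve for f: f(k) = k*(k**3 - 3*k**2 - 2*k - 3)/4 (degree 4 ≤ 4).
So s_k = (B(k−1)f/C)·t_k = (k*(k**3 - 3*k**2 - 2*k - 3)/(4*k**3 - 3*k**2 - 9*k - 7))·t_k = k*(-k**3 + 3*k**2 + 2*k + 3).
Δs = -4*k**3 + 3*k**2 + 9*k + 7, as required.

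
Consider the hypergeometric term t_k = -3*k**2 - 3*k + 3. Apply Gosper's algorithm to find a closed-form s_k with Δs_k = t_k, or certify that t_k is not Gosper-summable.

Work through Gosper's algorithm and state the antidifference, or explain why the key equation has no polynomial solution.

r(k) = (k + (k + 1)**2)/(k**2 + k - 1) after simplifying.
So A=1 and B=1, with C=k**2 + k - 1.
Key eq: (1)·f(k+1) = (1)·f(k) + (k**2 + k - 1).
deg f ≤ 3 (via 0,0,2).
A polynomial solution: f(k) = k*(k - 2)*(k + 2)/3.
So s_k = (B(k−1)f/C)·t_k = (k*(k - 2)*(k + 2)/(3*(k**2 + k - 1)))·t_k = k*(4 - k**2).
s_(k+1) − s_k = -3*k**2 - 3*k + 3 = t_k.

s_k = k*(4 - k**2)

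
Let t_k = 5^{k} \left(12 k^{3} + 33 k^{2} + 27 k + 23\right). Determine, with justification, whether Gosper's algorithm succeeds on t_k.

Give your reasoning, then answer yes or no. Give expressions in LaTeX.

r(k) = 5*(12*k**3 + 69*k**2 + 129*k + 95)/(12*k**3 + 33*k**2 + 27*k + 23) after simplifying.
So A=5 and B=1, with C=k**3 + 11*k**2/4 + 9*k/4 + 23/12.
Need (5)·f(k+1) − (1)·f(k) = k**3 + 11*k**2/4 + 9*k/4 + 23/12.
deg f ≤ 3 (via 0,0,3).
Solve for f: f(k) = (3*k**3 - 3*k**2 + 3*k + 2)/12 (degree 3 ≤ 3).
R(k) = B(k−1)·f(k)/C(k) = (3*k**3 - 3*k**2 + 3*k + 2)/(12*k**3 + 33*k**2 + 27*k + 23); s_k = R·t_k = 5**k*(3*k**3 - 3*k**2 + 3*k + 2).
s_(k+1) − s_k = 5**k*(12*k**3 + 33*k**2 + 27*k + 23) = t_k.

Yes. s_k = 5^{k} \left(3 k^{3} - 3 k^{2} + 3 k + 2\right).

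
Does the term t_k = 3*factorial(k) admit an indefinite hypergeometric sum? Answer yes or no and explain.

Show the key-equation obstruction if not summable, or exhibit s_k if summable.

No. Not Gosper-summable.

t_(k+1)/t_k = k + 1.
So A=k + 1 and B=1, with C=1.
Need (k + 1)·f(k+1) − (1)·f(k) = 1.
Bound: deg f ≤ -1.
deg f ≤ -1 is impossible — no certificate.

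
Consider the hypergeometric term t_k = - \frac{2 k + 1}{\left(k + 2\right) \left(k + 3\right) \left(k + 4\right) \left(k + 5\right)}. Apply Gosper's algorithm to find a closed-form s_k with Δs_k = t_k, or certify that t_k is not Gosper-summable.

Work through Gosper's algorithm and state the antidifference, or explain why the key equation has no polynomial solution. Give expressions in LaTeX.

s_k = \frac{k \left(- k^{2} - 9 k - 2\right)}{24 \left(k + 2\right) \left(k + 3\right) \left(k + 4\right)}

The ratio is (k + 2)*(2*k + 3)/((k + 6)*(2*k + 1)).
Normal form (A,B,C) = (k + 2, k + 6, k + 1/2).
f must satisfy (k + 2)·f(k+1) − (k + 5)·f(k) = k + 1/2.
d = 3 from the (1,1,1) case.
Solve for f: f(k) = k*(k**2 + 9*k + 2)/48 (degree 3 ≤ 3).
So s_k = (B(k−1)f/C)·t_k = (k*(k + 5)*(k**2 + 9*k + 2)/(24*(2*k + 1)))·t_k = k*(-k**2 - 9*k - 2)/(24*(k + 2)*(k + 3)*(k + 4)).
Verify: (-2*k - 1)/(k**4 + 14*k**3 + 71*k**2 + 154*k + 120) matches t_k.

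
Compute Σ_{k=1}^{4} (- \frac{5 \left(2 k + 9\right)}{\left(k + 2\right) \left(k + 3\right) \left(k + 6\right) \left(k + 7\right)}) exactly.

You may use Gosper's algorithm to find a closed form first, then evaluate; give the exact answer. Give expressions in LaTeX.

Σ = -40/231

Ratio r(k) = (k + 2)*(k + 6)*(2*k + 11)/((k + 4)*(k + 8)*(2*k + 9)).
Factor: A=k + 2; B=k + 8; C=k**3 + 27*k**2/2 + 121*k/2 + 90.
f must satisfy (k + 2)·f(k+1) − (k + 7)·f(k) = k**3 + 27*k**2/2 + 121*k/2 + 90.
d = 5 from the (1,1,3) case.
Coefficient equations give f(k) = k*(k + 3)*(k + 4)*(k + 5)*(k + 8)/24.
R(k) = B(k−1)·f(k)/C(k) = k*(k + 3)*(k + 7)*(k + 8)/(12*(2*k + 9)); s_k = R·t_k = 5*k*(-k - 8)/(12*(k**2 + 8*k + 12)).
Verify: 5*(-2*k - 9)/(k**4 + 18*k**3 + 113*k**2 + 288*k + 252) matches t_k.
Sum = s_(5) − s_(1); s_(5) = -325/924, s_(1) = -5/28 ⇒ -40/231.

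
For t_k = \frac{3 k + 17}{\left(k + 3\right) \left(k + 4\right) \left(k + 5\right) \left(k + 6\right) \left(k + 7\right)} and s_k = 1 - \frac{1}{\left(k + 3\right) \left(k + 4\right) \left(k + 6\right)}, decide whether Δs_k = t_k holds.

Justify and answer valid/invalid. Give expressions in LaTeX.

Valid — Δs_k = t_k.

s_(k+1) = 1 - 1/((k + 4)*(k + 5)*(k + 7))
s_(k+1) − s_k = (3*k + 17)/(k**5 + 25*k**4 + 245*k**3 + 1175*k**2 + 2754*k + 2520)
(s_(k+1) − s_k) − t_k = 0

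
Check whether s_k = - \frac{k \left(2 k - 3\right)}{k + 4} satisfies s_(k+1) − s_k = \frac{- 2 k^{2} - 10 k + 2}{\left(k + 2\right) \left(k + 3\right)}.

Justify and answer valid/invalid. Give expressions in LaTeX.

Invalid: residual \frac{2 \left(15 k^{2} + 47 k - 8\right)}{k^{4} + 14 k^{3} + 71 k^{2} + 154 k + 120} ≠ 0.

s_(k+1) = (-2*k**2 - k + 1)/(k + 5)
s_(k+1) − s_k = 2*(-k**2 - 9*k + 2)/(k**2 + 9*k + 20)
(s_(k+1) − s_k) − t_k = 2*(15*k**2 + 47*k - 8)/(k**4 + 14*k**3 + 71*k**2 + 154*k + 120)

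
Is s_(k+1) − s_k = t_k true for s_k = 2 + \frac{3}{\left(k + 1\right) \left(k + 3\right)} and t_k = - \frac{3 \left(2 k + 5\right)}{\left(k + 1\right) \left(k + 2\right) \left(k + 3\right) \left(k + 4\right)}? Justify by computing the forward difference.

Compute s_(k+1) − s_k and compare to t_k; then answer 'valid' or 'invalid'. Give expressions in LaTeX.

s_(k+1) = 2 + 3/((k + 2)*(k + 4))
s_(k+1) − s_k = 3*(-2*k - 5)/(k**4 + 10*k**3 + 35*k**2 + 50*k + 24)
(s_(k+1) − s_k) − t_k = 0

valid (s_(k+1) − s_k reduces to t_k)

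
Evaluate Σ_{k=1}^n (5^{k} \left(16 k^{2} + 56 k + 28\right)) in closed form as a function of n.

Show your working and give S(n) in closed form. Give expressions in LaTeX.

r(k) = 5*(4*k**2 + 22*k + 25)/(4*k**2 + 14*k + 7) after simplifying.
So A=5 and B=1, with C=k**2 + 7*k/2 + 7/4.
Solve (5)·f(k+1) − (1)·f(k) = k**2 + 7*k/2 + 7/4.
d = 2 from the (0,0,2) case.
A polynomial solution: f(k) = (2*k - 1)*(2*k + 3)/16.
Certificate R = B(k−1)f/C = (2*k - 1)*(2*k + 3)/(4*(4*k**2 + 14*k + 7)) gives s_k = 5**k*(4*k**2 + 4*k - 3).
s_(k+1) − s_k = 5**k*(16*k**2 + 56*k + 28) = t_k.
Σ_(k=1)^n t_k = s_(n+1) − s_(1) = (5**(n + 1)*(4*n**2 + 12*n + 5)) − (25), i.e. 20*5**n*n**2 + 60*5**n*n + 25*5**n - 25.

S(n) = 20 \cdot 5^{n} n^{2} + 60 \cdot 5^{n} n + 25 \cdot 5^{n} - 25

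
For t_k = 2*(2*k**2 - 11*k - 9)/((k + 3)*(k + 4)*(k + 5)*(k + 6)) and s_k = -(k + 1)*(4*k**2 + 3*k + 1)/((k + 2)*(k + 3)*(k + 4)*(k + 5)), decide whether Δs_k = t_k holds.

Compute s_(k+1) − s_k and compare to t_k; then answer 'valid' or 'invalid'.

s_(k+1) = -(k + 2)*(3*k + 4*(k + 1)**2 + 4)/((k + 3)*(k + 4)*(k + 5)*(k + 6))
s_(k+1) − s_k = (4*k**3 - 22*k**2 - 51*k - 26)/(k**5 + 20*k**4 + 155*k**3 + 580*k**2 + 1044*k + 720)
(s_(k+1) − s_k) − t_k = (-8*k**2 + 11*k + 10)/(k**5 + 20*k**4 + 155*k**3 + 580*k**2 + 1044*k + 720)

Invalid: residual (-8*k**2 + 11*k + 10)/(k**5 + 20*k**4 + 155*k**3 + 580*k**2 + 1044*k + 720) ≠ 0.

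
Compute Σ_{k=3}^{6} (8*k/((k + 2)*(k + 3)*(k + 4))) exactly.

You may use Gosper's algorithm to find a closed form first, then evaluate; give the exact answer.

t_(k+1)/t_k = (k + 1)*(k + 2)/(k*(k + 5)).
Normal form (A,B,C) = (k + 2, k + 5, k).
Key eq: (k + 2)·f(k+1) = (k + 4)·f(k) + (k).
Bound: deg f ≤ 2.
Match coefficients ⇒ f(k) = k*(k - 1)/6.
Certificate R = B(k−1)f/C = (k - 1)*(k + 4)/6 gives s_k = 4*k*(k - 1)/(3*(k + 2)*(k + 3)).
Verify: 8*k/(k**3 + 9*k**2 + 26*k + 24) matches t_k.
Evaluate s at k=7 and k=3: 28/45 and 4/15; difference 16/45.

Σ = 16/45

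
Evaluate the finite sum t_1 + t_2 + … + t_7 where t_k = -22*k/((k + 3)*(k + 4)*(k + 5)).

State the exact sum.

Σ = -7/6

t_(k+1)/t_k = (k + 1)*(k + 3)/(k*(k + 6)).
Gosper form: A/B · C(k+1)/C(k) with A=k + 3, B=k + 6, C=k.
f must satisfy (k + 3)·f(k+1) − (k + 5)·f(k) = k.
From deg A=1, deg B=1, deg C=1: d=2.
Coefficient equations give f(k) = k*(k - 1)/8.
Certificate R = B(k−1)f/C = (k - 1)*(k + 5)/8 gives s_k = 11*k*(1 - k)/(4*(k + 3)*(k + 4)).
Verify: -22*k/(k**3 + 12*k**2 + 47*k + 60) matches t_k.
Evaluate s at k=8 and k=1: -7/6 and 0; difference -7/6.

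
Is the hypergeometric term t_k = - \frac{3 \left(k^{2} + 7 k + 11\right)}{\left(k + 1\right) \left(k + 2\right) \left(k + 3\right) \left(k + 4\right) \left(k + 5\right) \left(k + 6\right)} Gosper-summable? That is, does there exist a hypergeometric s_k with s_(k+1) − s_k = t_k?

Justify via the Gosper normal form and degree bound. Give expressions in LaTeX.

Ratio r(k) = (k + 1)*(7*k + (k + 1)**2 + 18)/((k + 7)*(k**2 + 7*k + 11)).
So A=k + 1 and B=k + 7, with C=k**2 + 7*k + 11.
Need (k + 1)·f(k+1) − (k + 6)·f(k) = k**2 + 7*k + 11.
d = 5 from the (1,1,2) case.
Match coefficients ⇒ f(k) = k*(k + 2)*(k + 4)*(k**2 + 9*k + 23)/45.
Then R = B(k−1)f/C = k*(k + 2)*(k + 4)*(k + 6)*(k**2 + 9*k + 23)/(45*(k**2 + 7*k + 11)), so s_k = R(k)·t_k = k*(-k**2 - 9*k - 23)/(15*(k**3 + 9*k**2 + 23*k + 15)).
Δs = 3*(-k**2 - 7*k - 11)/(k**6 + 21*k**5 + 175*k**4 + 735*k**3 + 1624*k**2 + 1764*k + 720), as required.

Yes. s_k = \frac{k \left(- k^{2} - 9 k - 23\right)}{15 \left(k^{3} + 9 k^{2} + 23 k + 15\right)}.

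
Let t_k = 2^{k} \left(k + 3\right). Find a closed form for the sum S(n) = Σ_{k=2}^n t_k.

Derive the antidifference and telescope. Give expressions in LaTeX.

S(n) = 2 \cdot 2^{n} n + 4 \cdot 2^{n} - 12

The ratio is 2*(k + 4)/(k + 3).
Gosper form: A/B · C(k+1)/C(k) with A=2, B=1, C=k + 3.
Need (2)·f(k+1) − (1)·f(k) = k + 3.
From deg A=0, deg B=0, deg C=1: d=1.
Coefficient equations give f(k) = k + 1.
R(k) = B(k−1)·f(k)/C(k) = (k + 1)/(k + 3); s_k = R·t_k = 2**k*(k + 1).
Check: Δs_k = 2**k*(k + 3). ✓
Telescope: S(n) = s_(n+1) − s_(2) = 2**(n + 1)*(n + 2) − (12) = 2*2**n*n + 4*2**n - 12.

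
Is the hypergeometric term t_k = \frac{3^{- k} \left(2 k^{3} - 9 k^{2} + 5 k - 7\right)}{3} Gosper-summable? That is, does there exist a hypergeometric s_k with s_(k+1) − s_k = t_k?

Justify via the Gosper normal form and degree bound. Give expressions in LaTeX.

r(k) = (2*k**3 - 3*k**2 - 7*k - 9)/(3*(2*k**3 - 9*k**2 + 5*k - 7)) after simplifying.
So A=1/3 and B=1, with C=k**3 - 9*k**2/2 + 5*k/2 - 7/2.
f must satisfy (1/3)·f(k+1) − (1)·f(k) = k**3 - 9*k**2/2 + 5*k/2 - 7/2.
Bound: deg f ≤ 3.
A polynomial solution: f(k) = -3*(k**3 - 3*k**2 + k - 4)/2.
R(k) = B(k−1)·f(k)/C(k) = -3*(k**3 - 3*k**2 + k - 4)/(2*k**3 - 9*k**2 + 5*k - 7); s_k = R·t_k = (-k**3 + 3*k**2 - k + 4)/3**k.
Δs = (2*k**3 - 9*k**2 + 5*k - 7)/(3*3**k), as required.

Yes. s_k = 3^{- k} \left(- k^{3} + 3 k^{2} - k + 4\right).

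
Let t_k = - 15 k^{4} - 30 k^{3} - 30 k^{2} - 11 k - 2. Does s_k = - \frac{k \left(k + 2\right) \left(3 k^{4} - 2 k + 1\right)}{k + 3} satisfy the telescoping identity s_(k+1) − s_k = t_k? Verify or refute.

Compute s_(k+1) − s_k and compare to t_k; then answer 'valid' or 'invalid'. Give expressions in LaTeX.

s_(k+1) = (k + 1)*(k + 3)*(2*k - 3*(k + 1)**4 + 1)/(k + 4)
s_(k+1) − s_k = (-15*k**6 - 123*k**5 - 345*k**4 - 461*k**3 - 336*k**2 - 112*k - 18)/(k**2 + 7*k + 12)
(s_(k+1) − s_k) − t_k = (12*k**5 + 75*k**4 + 120*k**3 + 103*k**2 + 34*k + 6)/(k**2 + 7*k + 12)

Invalid: residual \frac{12 k^{5} + 75 k^{4} + 120 k^{3} + 103 k^{2} + 34 k + 6}{k^{2} + 7 k + 12} ≠ 0.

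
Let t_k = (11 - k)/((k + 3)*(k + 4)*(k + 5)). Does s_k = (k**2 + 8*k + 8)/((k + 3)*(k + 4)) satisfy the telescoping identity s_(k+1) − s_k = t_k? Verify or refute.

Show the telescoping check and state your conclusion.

valid; difference matches t_k

s_(k+1) = (8*k + (k + 1)**2 + 16)/((k + 4)*(k + 5))
s_(k+1) − s_k = (11 - k)/(k**3 + 12*k**2 + 47*k + 60)
(s_(k+1) − s_k) − t_k = 0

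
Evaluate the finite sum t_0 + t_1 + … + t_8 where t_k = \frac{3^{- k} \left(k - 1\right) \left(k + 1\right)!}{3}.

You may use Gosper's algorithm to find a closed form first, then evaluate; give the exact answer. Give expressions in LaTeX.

The ratio is k*(k + 2)/(3*(k - 1)).
Take A(k)=k/3 + 2/3, B(k)=1, C(k)=k - 1.
f must satisfy (k/3 + 2/3)·f(k+1) − (1)·f(k) = k - 1.
deg f ≤ 0 (via 1,0,1).
Match coefficients ⇒ f(k) = 3.
Certificate R = B(k−1)f/C = 3/(k - 1) gives s_k = factorial(k + 1)/3**k.
s_(k+1) − s_k = (k - 1)*factorial(k + 1)/(3*3**k) = t_k.
Telescoping: Σ = s_(9) − s_(0) = 44800/243 − (1) = 44557/243.

Σ = 44557/243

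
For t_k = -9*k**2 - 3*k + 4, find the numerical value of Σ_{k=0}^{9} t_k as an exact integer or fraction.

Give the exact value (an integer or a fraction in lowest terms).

The ratio is (9*k**2 + 21*k + 8)/(9*k**2 + 3*k - 4).
Normal form (A,B,C) = (1, 1, k**2 + k/3 - 4/9).
f must satisfy (1)·f(k+1) − (1)·f(k) = k**2 + k/3 - 4/9.
From deg A=0, deg B=0, deg C=2: d=3.
Solve for f: f(k) = k*(3*k**2 - 3*k - 4)/9 (degree 3 ≤ 3).
Certificate R = B(k−1)f/C = k*(3*k**2 - 3*k - 4)/(9*k**2 + 3*k - 4) gives s_k = k*(-3*k**2 + 3*k + 4).
s_(k+1) − s_k = -9*k**2 - 3*k + 4 = t_k.
Evaluate s at k=10 and k=0: -2660 and 0; difference -2660.

Σ = -2660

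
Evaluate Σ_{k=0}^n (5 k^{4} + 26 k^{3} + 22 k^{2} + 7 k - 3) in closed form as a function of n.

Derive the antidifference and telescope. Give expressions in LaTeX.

S(n) = n^{5} + 9 n^{4} + 22 n^{3} + 21 n^{2} + 4 n - 3

Step 1: r(k) = (5*k**4 + 46*k**3 + 130*k**2 + 149*k + 57)/(5*k**4 + 26*k**3 + 22*k**2 + 7*k - 3).
Factor: A=1; B=1; C=k**4 + 26*k**3/5 + 22*k**2/5 + 7*k/5 - 3/5.
Need (1)·f(k+1) − (1)·f(k) = k**4 + 26*k**3/5 + 22*k**2/5 + 7*k/5 - 3/5.
d = 5 from the (0,0,4) case.
Solving with deg f ≤ 5: f(k) = k*(k**4 + 4*k**3 - 4*k**2 - k - 3)/5.
Then R = B(k−1)f/C = k*(k**4 + 4*k**3 - 4*k**2 - k - 3)/(5*k**4 + 26*k**3 + 22*k**2 + 7*k - 3), so s_k = R(k)·t_k = k*(k**4 + 4*k**3 - 4*k**2 - k - 3).
Verify: 5*k**4 + 26*k**3 + 22*k**2 + 7*k - 3 matches t_k.
s_(n+1) = n**5 + 9*n**4 + 22*n**3 + 21*n**2 + 4*n - 3 and s_(0) = 0, so S(n) = n**5 + 9*n**4 + 22*n**3 + 21*n**2 + 4*n - 3.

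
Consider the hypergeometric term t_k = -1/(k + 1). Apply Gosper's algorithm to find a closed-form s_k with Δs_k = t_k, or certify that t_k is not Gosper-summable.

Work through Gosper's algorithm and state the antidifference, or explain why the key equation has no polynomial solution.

Ratio r(k) = (k + 1)/(k + 2).
Take A(k)=k + 1, B(k)=k + 2, C(k)=1.
f must satisfy (k + 1)·f(k+1) − (k + 1)·f(k) = 1.
Degrees (1,1,0) ⇒ d ≤ 0.
f = c0 ⇒ A·f(k+1) − B(k−1)·f(k) − C = -1. The system {-1 = 0} is inconsistent; no antidifference.

no hypergeometric antidifference exists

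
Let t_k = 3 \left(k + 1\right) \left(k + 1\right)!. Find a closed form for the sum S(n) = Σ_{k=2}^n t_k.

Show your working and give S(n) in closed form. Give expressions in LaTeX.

Step 1: r(k) = (k + 2)**2/(k + 1).
Gosper form: A/B · C(k+1)/C(k) with A=k + 2, B=1, C=k + 1.
Set up (k + 2)·f(k+1) − (1)·f(k) − (k + 1) = 0.
From deg A=1, deg B=0, deg C=1: d=0.
Solving with deg f ≤ 0: f(k) = 1.
R(k) = B(k−1)·f(k)/C(k) = 1/(k + 1); s_k = R·t_k = 3*factorial(k + 1).
Check: Δs_k = 3*(k + 1)*factorial(k + 1). ✓
Telescope: S(n) = s_(n+1) − s_(2) = 3*factorial(n + 2) − (18) = 3*factorial(n + 2) - 18.

S(n) = 3 \left(n + 2\right)! - 18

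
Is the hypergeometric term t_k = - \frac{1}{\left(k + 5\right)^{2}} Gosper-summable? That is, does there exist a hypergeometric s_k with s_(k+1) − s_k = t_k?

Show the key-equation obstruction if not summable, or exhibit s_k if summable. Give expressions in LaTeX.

No; the coefficient equations for f are inconsistent.

t_(k+1)/t_k = (k + 5)**2/(k + 6)**2.
Gosper form: A/B · C(k+1)/C(k) with A=k**2 + 10*k + 25, B=k**2 + 12*k + 36, C=1.
Need (k**2 + 10*k + 25)·f(k+1) − (k**2 + 10*k + 25)·f(k) = 1.
From deg A=2, deg B=2, deg C=0: d=0.
Generic f = c0 gives residual -1; -1 = 0 cannot hold, so t_k is not Gosper-summable.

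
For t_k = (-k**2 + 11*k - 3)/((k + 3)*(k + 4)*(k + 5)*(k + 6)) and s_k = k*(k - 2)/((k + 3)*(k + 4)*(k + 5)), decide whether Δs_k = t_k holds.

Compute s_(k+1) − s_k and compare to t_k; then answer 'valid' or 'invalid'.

Valid — Δs_k = t_k.

s_(k+1) = (k - 1)*(k + 1)/((k + 4)*(k + 5)*(k + 6))
s_(k+1) − s_k = (-k**2 + 11*k - 3)/(k**4 + 18*k**3 + 119*k**2 + 342*k + 360)
(s_(k+1) − s_k) − t_k = 0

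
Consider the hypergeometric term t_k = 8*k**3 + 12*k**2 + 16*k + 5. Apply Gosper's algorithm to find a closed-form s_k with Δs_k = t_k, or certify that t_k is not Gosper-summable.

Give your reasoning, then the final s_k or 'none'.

t_(k+1)/t_k = (8*k**3 + 36*k**2 + 64*k + 41)/(8*k**3 + 12*k**2 + 16*k + 5).
Factor: A=1; B=1; C=k**3 + 3*k**2/2 + 2*k + 5/8.
Need (1)·f(k+1) − (1)·f(k) = k**3 + 3*k**2/2 + 2*k + 5/8.
deg f ≤ 4 (via 0,0,3).
Solving with deg f ≤ 4: f(k) = k*(2*k**3 + 4*k - 1)/8.
R(k) = B(k−1)·f(k)/C(k) = k*(2*k**3 + 4*k - 1)/(8*k**3 + 12*k**2 + 16*k + 5); s_k = R·t_k = k*(2*k**3 + 4*k - 1).
Check: Δs_k = 8*k**3 + 12*k**2 + 16*k + 5. ✓

s_k = k*(2*k**3 + 4*k - 1)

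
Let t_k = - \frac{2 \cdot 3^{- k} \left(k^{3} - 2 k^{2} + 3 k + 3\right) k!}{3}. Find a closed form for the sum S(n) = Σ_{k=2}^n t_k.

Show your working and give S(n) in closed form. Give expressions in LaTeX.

Step 1: r(k) = (k**4 + 2*k**3 + 3*k**2 + 7*k + 5)/(3*(k**3 - 2*k**2 + 3*k + 3)).
Normal form (A,B,C) = (k/3 + 1/3, 1, k**3 - 2*k**2 + 3*k + 3).
f must satisfy (k/3 + 1/3)·f(k+1) − (1)·f(k) = k**3 - 2*k**2 + 3*k + 3.
From deg A=1, deg B=0, deg C=3: d=2.
Coefficient equations give f(k) = 3*(k**2 - 2*k - 2).
R(k) = B(k−1)·f(k)/C(k) = 3*(k**2 - 2*k - 2)/(k**3 - 2*k**2 + 3*k + 3); s_k = R·t_k = 2*(-k**2 + 2*k + 2)*factorial(k)/3**k.
Δs = -2*(k**3 - 2*k**2 + 3*k + 3)*factorial(k)/(3*3**k), as required.
Σ_(k=2)^n t_k = s_(n+1) − s_(2) = (-2*3**(-n - 1)*(n**2 - 3)*factorial(n + 1)) − (8/9), i.e. 3**(-n - 2)*(-8*3**n - 6*n**3*factorial(n) - 6*n**2*factorial(n) + 18*n*factorial(n) + 18*factorial(n)).

S(n) = 3^{- n - 2} \left(- 8 \cdot 3^{n} - 6 n^{3} n! - 6 n^{2} n! + 18 n n! + 18 n!\right)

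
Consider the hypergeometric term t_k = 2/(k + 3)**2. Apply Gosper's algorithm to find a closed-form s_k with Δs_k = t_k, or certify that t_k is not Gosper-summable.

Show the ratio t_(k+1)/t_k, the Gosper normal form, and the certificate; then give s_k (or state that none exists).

Step 1: r(k) = (k + 3)**2/(k + 4)**2.
Factor: A=k**2 + 6*k + 9; B=k**2 + 8*k + 16; C=1.
Key eq: (k**2 + 6*k + 9)·f(k+1) = (k**2 + 6*k + 9)·f(k) + (1).
Degrees (2,2,0) ⇒ d ≤ 0.
Generic f = c0 gives residual -1; -1 = 0 cannot hold, so t_k is not Gosper-summable.

not Gosper-summable; s_k does not exist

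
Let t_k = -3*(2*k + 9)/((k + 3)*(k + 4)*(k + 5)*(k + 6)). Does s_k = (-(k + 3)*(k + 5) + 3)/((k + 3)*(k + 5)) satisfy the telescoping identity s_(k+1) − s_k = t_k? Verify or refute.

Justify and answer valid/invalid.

s_(k+1) = (-(k + 4)*(k + 6) + 3)/((k + 4)*(k + 6))
s_(k+1) − s_k = 3*(-2*k - 9)/(k**4 + 18*k**3 + 119*k**2 + 342*k + 360)
(s_(k+1) − s_k) − t_k = 0

valid (s_(k+1) − s_k reduces to t_k)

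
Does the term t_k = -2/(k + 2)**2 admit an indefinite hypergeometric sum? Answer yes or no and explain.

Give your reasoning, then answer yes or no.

No. Not Gosper-summable.

r(k) = (k + 2)**2/(k + 3)**2 after simplifying.
Normal form (A,B,C) = (k**2 + 4*k + 4, k**2 + 6*k + 9, 1).
Need (k**2 + 4*k + 4)·f(k+1) − (k**2 + 4*k + 4)·f(k) = 1.
Degrees (2,2,0) ⇒ d ≤ 0.
Generic f = c0 gives residual -1; -1 = 0 cannot hold, so t_k is not Gosper-summable.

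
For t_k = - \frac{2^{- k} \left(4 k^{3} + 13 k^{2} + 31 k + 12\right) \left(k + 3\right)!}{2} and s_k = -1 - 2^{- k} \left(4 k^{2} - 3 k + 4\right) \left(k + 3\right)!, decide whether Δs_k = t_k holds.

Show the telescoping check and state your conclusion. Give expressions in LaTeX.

Valid: the claim telescopes to t_k.

s_(k+1) = -2**(-k - 1)*(-3*k + 4*(k + 1)**2 + 1)*factorial(k + 4) - 1
s_(k+1) − s_k = -(4*k**3 + 13*k**2 + 31*k + 12)*factorial(k + 3)/(2*2**k)
(s_(k+1) − s_k) − t_k = 0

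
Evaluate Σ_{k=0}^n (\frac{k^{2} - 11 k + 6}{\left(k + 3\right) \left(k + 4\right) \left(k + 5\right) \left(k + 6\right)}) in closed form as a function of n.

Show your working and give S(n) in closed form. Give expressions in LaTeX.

Step 1: r(k) = -(k + 3)*(11*k - (k + 1)**2 + 5)/((k + 7)*(k**2 - 11*k + 6)).
Factor: A=k + 3; B=k + 7; C=k**2 - 11*k + 6.
f must satisfy (k + 3)·f(k+1) − (k + 6)·f(k) = k**2 - 11*k + 6.
d = 3 from the (1,1,2) case.
Match coefficients ⇒ f(k) = k*(k**2 - 48*k + 167)/60.
So s_k = (B(k−1)f/C)·t_k = (k*(k + 6)*(k**2 - 48*k + 167)/(60*(k**2 - 11*k + 6)))·t_k = k*(k**2 - 48*k + 167)/(60*(k + 3)*(k + 4)*(k + 5)).
Verify: (k**2 - 11*k + 6)/(k**4 + 18*k**3 + 119*k**2 + 342*k + 360) matches t_k.
Telescope: S(n) = s_(n+1) − s_(0) = (n**3 - 45*n**2 + 74*n + 120)/(60*(n**3 + 15*n**2 + 74*n + 120)) − (0) = (n**3 - 45*n**2 + 74*n + 120)/(60*(n**3 + 15*n**2 + 74*n + 120)).

S(n) = \frac{n^{3} - 45 n^{2} + 74 n + 120}{60 \left(n^{3} + 15 n^{2} + 74 n + 120\right)}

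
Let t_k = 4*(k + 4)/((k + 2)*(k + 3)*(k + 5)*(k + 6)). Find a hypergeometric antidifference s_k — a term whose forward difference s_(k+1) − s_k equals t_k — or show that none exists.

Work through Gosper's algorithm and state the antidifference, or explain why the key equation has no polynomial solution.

Ratio r(k) = (k + 2)*(k + 5)**2/((k + 4)**2*(k + 7)).
Factor: A=k + 2; B=k + 7; C=k**2 + 8*k + 16.
Need (k + 2)·f(k+1) − (k + 6)·f(k) = k**2 + 8*k + 16.
Bound: deg f ≤ 4.
Solving with deg f ≤ 4: f(k) = k*(k + 3)*(k + 4)*(k + 7)/20.
So s_k = (B(k−1)f/C)·t_k = (k*(k + 3)*(k + 6)*(k + 7)/(20*(k + 4)))·t_k = k*(k + 7)/(5*(k**2 + 7*k + 10)).
Verify: 4*(k + 4)/(k**4 + 16*k**3 + 91*k**2 + 216*k + 180) matches t_k.

s_k = k*(k + 7)/(5*(k**2 + 7*k + 10))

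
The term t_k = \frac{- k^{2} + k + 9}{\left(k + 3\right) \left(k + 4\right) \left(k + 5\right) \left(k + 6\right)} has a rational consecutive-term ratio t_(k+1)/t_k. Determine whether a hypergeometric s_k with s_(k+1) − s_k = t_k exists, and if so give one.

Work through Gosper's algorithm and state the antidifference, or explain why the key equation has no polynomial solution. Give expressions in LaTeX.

s_k = \frac{k \left(- k^{2} + 48 k + 133\right)}{60 \left(k + 3\right) \left(k + 4\right) \left(k + 5\right)}

The ratio is (k + 3)*(k - (k + 1)**2 + 10)/((k + 7)*(-k**2 + k + 9)).
A = k + 3, B = k + 7, C = k**2 - k - 9.
Set up (k + 3)·f(k+1) − (k + 6)·f(k) − (k**2 - k - 9) = 0.
From deg A=1, deg B=1, deg C=2: d=3.
Match coefficients ⇒ f(k) = k*(k**2 - 48*k - 133)/60.
Then R = B(k−1)f/C = k*(k + 6)*(k**2 - 48*k - 133)/(60*(k**2 - k - 9)), so s_k = R(k)·t_k = k*(-k**2 + 48*k + 133)/(60*(k + 3)*(k + 4)*(k + 5)).
s_(k+1) − s_k = (-k**2 + k + 9)/(k**4 + 18*k**3 + 119*k**2 + 342*k + 360) = t_k.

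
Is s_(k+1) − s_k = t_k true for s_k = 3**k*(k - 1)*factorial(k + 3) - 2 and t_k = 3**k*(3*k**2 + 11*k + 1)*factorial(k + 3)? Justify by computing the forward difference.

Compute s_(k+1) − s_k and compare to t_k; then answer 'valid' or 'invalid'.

s_(k+1) = 3**(k + 1)*k*factorial(k + 4) - 2
s_(k+1) − s_k = 3**k*(3*k**2 + 11*k + 1)*factorial(k + 3)
(s_(k+1) − s_k) − t_k = 0

valid (s_(k+1) − s_k reduces to t_k)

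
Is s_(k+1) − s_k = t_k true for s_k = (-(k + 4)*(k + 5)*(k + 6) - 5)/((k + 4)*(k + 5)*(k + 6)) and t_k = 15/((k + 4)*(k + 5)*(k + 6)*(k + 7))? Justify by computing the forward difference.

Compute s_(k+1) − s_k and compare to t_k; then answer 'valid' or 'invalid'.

s_(k+1) = (-(k + 5)*(k + 6)*(k + 7) - 5)/((k + 5)*(k + 6)*(k + 7))
s_(k+1) − s_k = 15/(k**4 + 22*k**3 + 179*k**2 + 638*k + 840)
(s_(k+1) − s_k) − t_k = 0

Valid — Δs_k = t_k.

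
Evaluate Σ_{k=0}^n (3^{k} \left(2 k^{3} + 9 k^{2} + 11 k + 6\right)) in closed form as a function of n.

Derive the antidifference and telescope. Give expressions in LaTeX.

S(n) = 3^{n + 1} \left(n^{3} + 3 n^{2} + 4 n + 2\right)

t_(k+1)/t_k = 3*(2*k**3 + 15*k**2 + 35*k + 28)/(2*k**3 + 9*k**2 + 11*k + 6).
Gosper form: A/B · C(k+1)/C(k) with A=3, B=1, C=k**3 + 9*k**2/2 + 11*k/2 + 3.
Key eq: (3)·f(k+1) = (1)·f(k) + (k**3 + 9*k**2/2 + 11*k/2 + 3).
deg f ≤ 3 (via 0,0,3).
Coefficient equations give f(k) = k*(k**2 + 1)/2.
Certificate R = B(k−1)f/C = k*(k**2 + 1)/((k + 3)*(2*k**2 + 3*k + 2)) gives s_k = 3**k*k*(k**2 + 1).
Verify: 3**k*(2*k**3 + 9*k**2 + 11*k + 6) matches t_k.
Evaluate: s_(n+1) = 3**(n + 1)*(n**3 + 3*n**2 + 4*n + 2); subtract s_(0) = 0 ⇒ S(n) = 3**(n + 1)*(n**3 + 3*n**2 + 4*n + 2).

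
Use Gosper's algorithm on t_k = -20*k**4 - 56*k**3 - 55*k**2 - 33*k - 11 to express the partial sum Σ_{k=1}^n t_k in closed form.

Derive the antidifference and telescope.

Compute t_(k+1)/t_k: get (20*k**4 + 136*k**3 + 343*k**2 + 391*k + 175)/(20*k**4 + 56*k**3 + 55*k**2 + 33*k + 11).
Take A(k)=1, B(k)=1, C(k)=k**4 + 14*k**3/5 + 11*k**2/4 + 33*k/20 + 11/20.
Solve (1)·f(k+1) − (1)·f(k) = k**4 + 14*k**3/5 + 11*k**2/4 + 33*k/20 + 11/20.
deg f ≤ 5 (via 0,0,4).
A polynomial solution: f(k) = k*(4*k**4 + 4*k**3 - 3*k**2 + 3*k + 3)/20.
So s_k = (B(k−1)f/C)·t_k = (k*(4*k**4 + 4*k**3 - 3*k**2 + 3*k + 3)/(20*k**4 + 56*k**3 + 55*k**2 + 33*k + 11))·t_k = k*(-4*k**4 - 4*k**3 + 3*k**2 - 3*k - 3).
Check: Δs_k = -20*k**4 - 56*k**3 - 55*k**2 - 33*k - 11. ✓
Telescope: S(n) = s_(n+1) − s_(1) = -4*n**5 - 24*n**4 - 53*n**3 - 58*n**2 - 36*n - 11 − (-11) = n*(-4*n**4 - 24*n**3 - 53*n**2 - 58*n - 36).

S(n) = n*(-4*n**4 - 24*n**3 - 53*n**2 - 58*n - 36)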